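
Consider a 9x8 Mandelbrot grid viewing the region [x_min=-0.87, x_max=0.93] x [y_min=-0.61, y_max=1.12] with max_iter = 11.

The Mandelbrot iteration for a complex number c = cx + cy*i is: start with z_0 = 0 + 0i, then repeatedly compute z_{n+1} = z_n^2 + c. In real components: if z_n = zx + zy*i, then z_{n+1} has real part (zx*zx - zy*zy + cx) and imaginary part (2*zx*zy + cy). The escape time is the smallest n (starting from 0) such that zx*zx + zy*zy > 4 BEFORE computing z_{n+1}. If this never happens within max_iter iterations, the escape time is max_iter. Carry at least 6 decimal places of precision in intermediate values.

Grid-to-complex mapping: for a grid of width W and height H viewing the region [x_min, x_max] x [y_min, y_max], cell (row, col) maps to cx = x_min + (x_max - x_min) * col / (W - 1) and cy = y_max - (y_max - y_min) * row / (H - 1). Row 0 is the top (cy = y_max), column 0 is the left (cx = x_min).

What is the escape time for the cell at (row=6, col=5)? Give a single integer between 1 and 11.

z_0 = 0 + 0i, c = 0.2550 + -0.3629i
Iter 1: z = 0.2550 + -0.3629i, |z|^2 = 0.1967
Iter 2: z = 0.1884 + -0.5479i, |z|^2 = 0.3357
Iter 3: z = -0.0097 + -0.5693i, |z|^2 = 0.3242
Iter 4: z = -0.0690 + -0.3518i, |z|^2 = 0.1285
Iter 5: z = 0.1360 + -0.3143i, |z|^2 = 0.1173
Iter 6: z = 0.1747 + -0.4484i, |z|^2 = 0.2315
Iter 7: z = 0.0845 + -0.5195i, |z|^2 = 0.2770
Iter 8: z = -0.0078 + -0.4506i, |z|^2 = 0.2031
Iter 9: z = 0.0520 + -0.3559i, |z|^2 = 0.1293
Iter 10: z = 0.1311 + -0.3999i, |z|^2 = 0.1771

Answer: 11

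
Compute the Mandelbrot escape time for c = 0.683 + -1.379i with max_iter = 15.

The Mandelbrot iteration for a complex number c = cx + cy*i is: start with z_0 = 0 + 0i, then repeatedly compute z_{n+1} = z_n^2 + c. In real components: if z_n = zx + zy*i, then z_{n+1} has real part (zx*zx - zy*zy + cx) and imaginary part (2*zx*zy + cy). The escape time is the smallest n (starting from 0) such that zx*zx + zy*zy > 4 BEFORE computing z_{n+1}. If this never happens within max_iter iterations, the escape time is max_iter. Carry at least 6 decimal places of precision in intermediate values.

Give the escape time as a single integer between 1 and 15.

Answer: 2

Derivation:
z_0 = 0 + 0i, c = 0.6830 + -1.3790i
Iter 1: z = 0.6830 + -1.3790i, |z|^2 = 2.3681
Iter 2: z = -0.7522 + -3.2627i, |z|^2 = 11.2110
Escaped at iteration 2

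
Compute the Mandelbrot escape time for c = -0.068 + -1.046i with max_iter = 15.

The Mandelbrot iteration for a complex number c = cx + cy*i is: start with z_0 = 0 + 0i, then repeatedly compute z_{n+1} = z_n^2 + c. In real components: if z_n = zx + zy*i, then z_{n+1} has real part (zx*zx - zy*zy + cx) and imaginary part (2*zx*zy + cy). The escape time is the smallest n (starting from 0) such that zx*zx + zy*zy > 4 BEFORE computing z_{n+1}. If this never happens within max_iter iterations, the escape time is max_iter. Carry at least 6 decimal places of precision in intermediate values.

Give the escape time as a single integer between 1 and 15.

z_0 = 0 + 0i, c = -0.0680 + -1.0460i
Iter 1: z = -0.0680 + -1.0460i, |z|^2 = 1.0987
Iter 2: z = -1.1575 + -0.9037i, |z|^2 = 2.1565
Iter 3: z = 0.4550 + 1.0462i, |z|^2 = 1.3015
Iter 4: z = -0.9554 + -0.0939i, |z|^2 = 0.9216
Iter 5: z = 0.8359 + -0.8665i, |z|^2 = 1.4496
Iter 6: z = -0.1201 + -2.4947i, |z|^2 = 6.2380
Escaped at iteration 6

Answer: 6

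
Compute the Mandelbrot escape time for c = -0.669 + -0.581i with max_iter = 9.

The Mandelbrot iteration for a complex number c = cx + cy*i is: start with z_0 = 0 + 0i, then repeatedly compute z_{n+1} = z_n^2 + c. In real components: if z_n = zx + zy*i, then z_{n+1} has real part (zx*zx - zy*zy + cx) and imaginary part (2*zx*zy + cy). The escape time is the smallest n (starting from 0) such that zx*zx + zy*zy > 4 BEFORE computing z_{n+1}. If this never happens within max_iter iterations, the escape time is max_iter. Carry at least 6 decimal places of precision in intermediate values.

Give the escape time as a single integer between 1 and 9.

Answer: 7

Derivation:
z_0 = 0 + 0i, c = -0.6690 + -0.5810i
Iter 1: z = -0.6690 + -0.5810i, |z|^2 = 0.7851
Iter 2: z = -0.5590 + 0.1964i, |z|^2 = 0.3510
Iter 3: z = -0.3951 + -0.8006i, |z|^2 = 0.7970
Iter 4: z = -1.1538 + 0.0516i, |z|^2 = 1.3339
Iter 5: z = 0.6596 + -0.7000i, |z|^2 = 0.9250
Iter 6: z = -0.7240 + -1.5044i, |z|^2 = 2.7873
Iter 7: z = -2.4081 + 1.5973i, |z|^2 = 8.3502
Escaped at iteration 7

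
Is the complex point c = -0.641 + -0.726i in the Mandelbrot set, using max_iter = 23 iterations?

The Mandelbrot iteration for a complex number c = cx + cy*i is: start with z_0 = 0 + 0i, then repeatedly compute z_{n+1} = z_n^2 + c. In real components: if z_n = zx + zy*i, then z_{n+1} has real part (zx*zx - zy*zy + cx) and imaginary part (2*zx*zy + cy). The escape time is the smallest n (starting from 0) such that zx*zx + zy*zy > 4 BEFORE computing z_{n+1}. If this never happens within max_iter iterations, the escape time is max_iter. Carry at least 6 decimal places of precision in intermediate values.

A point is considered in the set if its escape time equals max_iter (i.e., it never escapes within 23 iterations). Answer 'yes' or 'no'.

z_0 = 0 + 0i, c = -0.6410 + -0.7260i
Iter 1: z = -0.6410 + -0.7260i, |z|^2 = 0.9380
Iter 2: z = -0.7572 + 0.2047i, |z|^2 = 0.6153
Iter 3: z = -0.1096 + -1.0360i, |z|^2 = 1.0854
Iter 4: z = -1.7024 + -0.4990i, |z|^2 = 3.1471
Iter 5: z = 2.0081 + 0.9728i, |z|^2 = 4.9791
Escaped at iteration 5

Answer: no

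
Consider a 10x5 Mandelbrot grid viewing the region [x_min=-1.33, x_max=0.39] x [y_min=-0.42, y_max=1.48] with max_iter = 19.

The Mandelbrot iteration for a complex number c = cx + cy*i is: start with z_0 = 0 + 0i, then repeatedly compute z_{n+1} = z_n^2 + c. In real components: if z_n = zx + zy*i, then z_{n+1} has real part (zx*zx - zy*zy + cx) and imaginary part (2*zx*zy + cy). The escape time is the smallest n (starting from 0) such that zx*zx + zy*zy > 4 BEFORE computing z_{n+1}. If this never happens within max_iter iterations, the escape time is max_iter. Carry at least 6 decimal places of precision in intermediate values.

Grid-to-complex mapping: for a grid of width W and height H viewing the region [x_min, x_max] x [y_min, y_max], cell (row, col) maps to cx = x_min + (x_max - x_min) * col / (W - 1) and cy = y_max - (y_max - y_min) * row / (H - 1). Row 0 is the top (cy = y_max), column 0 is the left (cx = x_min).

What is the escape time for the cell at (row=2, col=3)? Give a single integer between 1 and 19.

z_0 = 0 + 0i, c = -0.7567 + 0.5300i
Iter 1: z = -0.7567 + 0.5300i, |z|^2 = 0.8534
Iter 2: z = -0.4650 + -0.2721i, |z|^2 = 0.2903
Iter 3: z = -0.6144 + 0.7830i, |z|^2 = 0.9907
Iter 4: z = -0.9923 + -0.4323i, |z|^2 = 1.1714
Iter 5: z = 0.0411 + 1.3878i, |z|^2 = 1.9278
Iter 6: z = -2.6811 + 0.6440i, |z|^2 = 7.6029
Escaped at iteration 6

Answer: 6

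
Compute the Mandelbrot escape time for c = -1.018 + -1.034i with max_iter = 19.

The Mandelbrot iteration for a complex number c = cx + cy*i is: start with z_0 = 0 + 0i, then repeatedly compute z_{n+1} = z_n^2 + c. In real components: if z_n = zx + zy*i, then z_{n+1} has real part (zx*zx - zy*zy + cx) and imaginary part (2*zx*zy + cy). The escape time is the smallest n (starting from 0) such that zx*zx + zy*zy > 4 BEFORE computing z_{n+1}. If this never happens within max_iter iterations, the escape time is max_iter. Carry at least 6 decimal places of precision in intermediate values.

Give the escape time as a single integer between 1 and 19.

Answer: 3

Derivation:
z_0 = 0 + 0i, c = -1.0180 + -1.0340i
Iter 1: z = -1.0180 + -1.0340i, |z|^2 = 2.1055
Iter 2: z = -1.0508 + 1.0712i, |z|^2 = 2.2518
Iter 3: z = -1.0613 + -3.2854i, |z|^2 = 11.9198
Escaped at iteration 3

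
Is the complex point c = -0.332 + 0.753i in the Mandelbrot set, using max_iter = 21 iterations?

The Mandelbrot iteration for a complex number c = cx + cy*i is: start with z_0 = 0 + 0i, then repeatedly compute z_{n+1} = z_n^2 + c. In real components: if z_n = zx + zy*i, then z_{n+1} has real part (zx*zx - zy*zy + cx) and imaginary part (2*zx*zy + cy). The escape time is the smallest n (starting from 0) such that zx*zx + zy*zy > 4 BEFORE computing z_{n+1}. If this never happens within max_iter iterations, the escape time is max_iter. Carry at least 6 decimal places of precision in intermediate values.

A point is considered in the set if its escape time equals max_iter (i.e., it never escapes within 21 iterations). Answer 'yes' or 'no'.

z_0 = 0 + 0i, c = -0.3320 + 0.7530i
Iter 1: z = -0.3320 + 0.7530i, |z|^2 = 0.6772
Iter 2: z = -0.7888 + 0.2530i, |z|^2 = 0.6862
Iter 3: z = 0.2262 + 0.3539i, |z|^2 = 0.1764
Iter 4: z = -0.4061 + 0.9131i, |z|^2 = 0.9986
Iter 5: z = -1.0008 + 0.0115i, |z|^2 = 1.0017
Iter 6: z = 0.6695 + 0.7300i, |z|^2 = 0.9811
Iter 7: z = -0.4168 + 1.7305i, |z|^2 = 3.1682
Iter 8: z = -3.1528 + -0.6894i, |z|^2 = 10.4157
Escaped at iteration 8

Answer: no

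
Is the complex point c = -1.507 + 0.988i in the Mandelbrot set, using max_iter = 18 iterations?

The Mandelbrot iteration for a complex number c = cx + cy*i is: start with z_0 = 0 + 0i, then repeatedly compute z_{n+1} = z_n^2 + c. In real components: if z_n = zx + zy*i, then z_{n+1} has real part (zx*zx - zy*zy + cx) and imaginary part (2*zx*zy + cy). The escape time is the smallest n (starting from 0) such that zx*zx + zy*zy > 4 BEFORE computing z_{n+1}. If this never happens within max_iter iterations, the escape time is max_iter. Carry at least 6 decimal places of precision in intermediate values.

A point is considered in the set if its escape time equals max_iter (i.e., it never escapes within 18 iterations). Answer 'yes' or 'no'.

z_0 = 0 + 0i, c = -1.5070 + 0.9880i
Iter 1: z = -1.5070 + 0.9880i, |z|^2 = 3.2472
Iter 2: z = -0.2121 + -1.9898i, |z|^2 = 4.0044
Escaped at iteration 2

Answer: no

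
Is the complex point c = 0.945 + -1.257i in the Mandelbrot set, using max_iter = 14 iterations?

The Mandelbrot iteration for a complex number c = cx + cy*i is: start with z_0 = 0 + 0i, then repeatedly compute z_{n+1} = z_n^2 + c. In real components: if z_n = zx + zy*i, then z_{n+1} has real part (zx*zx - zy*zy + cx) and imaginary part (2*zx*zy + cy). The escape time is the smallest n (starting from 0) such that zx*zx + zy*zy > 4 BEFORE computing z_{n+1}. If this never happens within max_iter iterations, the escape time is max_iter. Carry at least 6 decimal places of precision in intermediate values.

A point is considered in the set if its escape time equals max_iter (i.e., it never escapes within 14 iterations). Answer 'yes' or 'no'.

Answer: no

Derivation:
z_0 = 0 + 0i, c = 0.9450 + -1.2570i
Iter 1: z = 0.9450 + -1.2570i, |z|^2 = 2.4731
Iter 2: z = 0.2580 + -3.6327i, |z|^2 = 13.2633
Escaped at iteration 2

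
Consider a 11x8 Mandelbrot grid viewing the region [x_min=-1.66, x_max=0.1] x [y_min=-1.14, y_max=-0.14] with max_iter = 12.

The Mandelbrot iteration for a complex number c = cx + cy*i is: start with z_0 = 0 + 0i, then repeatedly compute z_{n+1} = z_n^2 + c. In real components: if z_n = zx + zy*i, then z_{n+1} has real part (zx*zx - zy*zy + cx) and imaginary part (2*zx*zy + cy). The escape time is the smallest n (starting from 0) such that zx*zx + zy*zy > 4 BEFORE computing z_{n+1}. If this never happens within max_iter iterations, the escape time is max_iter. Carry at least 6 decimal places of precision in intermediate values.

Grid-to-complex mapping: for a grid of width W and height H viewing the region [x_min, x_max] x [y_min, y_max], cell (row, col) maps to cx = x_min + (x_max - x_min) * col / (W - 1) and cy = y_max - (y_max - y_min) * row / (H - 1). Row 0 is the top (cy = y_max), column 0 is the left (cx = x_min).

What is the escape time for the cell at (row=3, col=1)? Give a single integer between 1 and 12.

z_0 = 0 + 0i, c = -1.4840 + -0.5686i
Iter 1: z = -1.4840 + -0.5686i, |z|^2 = 2.5255
Iter 2: z = 0.3950 + 1.1189i, |z|^2 = 1.4081
Iter 3: z = -2.5800 + 0.3154i, |z|^2 = 6.7560
Escaped at iteration 3

Answer: 3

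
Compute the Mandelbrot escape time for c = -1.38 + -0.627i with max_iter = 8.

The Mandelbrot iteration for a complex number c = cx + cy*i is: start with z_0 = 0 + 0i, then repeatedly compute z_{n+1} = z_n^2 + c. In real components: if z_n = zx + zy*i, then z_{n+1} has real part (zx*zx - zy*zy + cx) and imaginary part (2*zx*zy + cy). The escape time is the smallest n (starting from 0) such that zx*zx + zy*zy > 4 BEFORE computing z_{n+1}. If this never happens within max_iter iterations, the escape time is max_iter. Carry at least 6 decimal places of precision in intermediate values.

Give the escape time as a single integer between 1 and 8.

Answer: 3

Derivation:
z_0 = 0 + 0i, c = -1.3800 + -0.6270i
Iter 1: z = -1.3800 + -0.6270i, |z|^2 = 2.2975
Iter 2: z = 0.1313 + 1.1035i, |z|^2 = 1.2350
Iter 3: z = -2.5805 + -0.3373i, |z|^2 = 6.7729
Escaped at iteration 3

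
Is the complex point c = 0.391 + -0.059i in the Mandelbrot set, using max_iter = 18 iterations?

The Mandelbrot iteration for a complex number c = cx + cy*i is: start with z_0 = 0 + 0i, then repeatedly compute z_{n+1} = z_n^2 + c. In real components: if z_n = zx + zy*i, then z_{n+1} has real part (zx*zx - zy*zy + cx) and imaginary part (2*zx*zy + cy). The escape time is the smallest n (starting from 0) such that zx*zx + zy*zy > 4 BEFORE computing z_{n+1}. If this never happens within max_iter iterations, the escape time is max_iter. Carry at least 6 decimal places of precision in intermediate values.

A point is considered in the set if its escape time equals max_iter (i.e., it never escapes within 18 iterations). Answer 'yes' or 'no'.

Answer: no

Derivation:
z_0 = 0 + 0i, c = 0.3910 + -0.0590i
Iter 1: z = 0.3910 + -0.0590i, |z|^2 = 0.1564
Iter 2: z = 0.5404 + -0.1051i, |z|^2 = 0.3031
Iter 3: z = 0.6720 + -0.1726i, |z|^2 = 0.4814
Iter 4: z = 0.8128 + -0.2910i, |z|^2 = 0.7453
Iter 5: z = 0.9669 + -0.5320i, |z|^2 = 1.2179
Iter 6: z = 1.0428 + -1.0878i, |z|^2 = 2.2708
Iter 7: z = 0.2950 + -2.3278i, |z|^2 = 5.5055
Escaped at iteration 7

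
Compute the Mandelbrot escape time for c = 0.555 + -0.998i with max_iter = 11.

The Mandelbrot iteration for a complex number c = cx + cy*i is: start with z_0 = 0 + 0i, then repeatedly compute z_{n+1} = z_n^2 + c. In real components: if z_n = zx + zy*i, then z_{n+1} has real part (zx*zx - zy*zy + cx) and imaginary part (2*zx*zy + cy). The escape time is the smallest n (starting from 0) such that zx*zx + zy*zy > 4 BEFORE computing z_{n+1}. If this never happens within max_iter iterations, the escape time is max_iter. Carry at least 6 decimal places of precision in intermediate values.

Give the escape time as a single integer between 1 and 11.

z_0 = 0 + 0i, c = 0.5550 + -0.9980i
Iter 1: z = 0.5550 + -0.9980i, |z|^2 = 1.3040
Iter 2: z = -0.1330 + -2.1058i, |z|^2 = 4.4520
Escaped at iteration 2

Answer: 2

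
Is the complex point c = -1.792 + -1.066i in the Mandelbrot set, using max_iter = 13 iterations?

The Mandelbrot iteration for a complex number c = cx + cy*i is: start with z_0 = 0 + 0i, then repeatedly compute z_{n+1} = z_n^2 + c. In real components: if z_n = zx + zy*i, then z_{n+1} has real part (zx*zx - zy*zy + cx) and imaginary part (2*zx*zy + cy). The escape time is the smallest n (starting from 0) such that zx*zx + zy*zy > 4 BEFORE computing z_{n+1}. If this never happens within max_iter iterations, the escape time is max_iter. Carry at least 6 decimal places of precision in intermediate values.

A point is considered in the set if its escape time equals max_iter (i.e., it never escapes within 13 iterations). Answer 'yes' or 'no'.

z_0 = 0 + 0i, c = -1.7920 + -1.0660i
Iter 1: z = -1.7920 + -1.0660i, |z|^2 = 4.3476
Escaped at iteration 1

Answer: no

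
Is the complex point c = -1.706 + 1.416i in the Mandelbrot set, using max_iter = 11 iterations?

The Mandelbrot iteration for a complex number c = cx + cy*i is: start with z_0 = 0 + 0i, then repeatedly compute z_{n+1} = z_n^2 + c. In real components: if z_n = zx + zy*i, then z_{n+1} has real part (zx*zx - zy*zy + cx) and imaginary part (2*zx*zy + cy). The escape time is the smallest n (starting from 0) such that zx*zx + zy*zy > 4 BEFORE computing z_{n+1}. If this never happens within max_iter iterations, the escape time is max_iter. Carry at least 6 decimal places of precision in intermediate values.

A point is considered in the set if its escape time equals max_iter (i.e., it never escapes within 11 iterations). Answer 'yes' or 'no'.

Answer: no

Derivation:
z_0 = 0 + 0i, c = -1.7060 + 1.4160i
Iter 1: z = -1.7060 + 1.4160i, |z|^2 = 4.9155
Escaped at iteration 1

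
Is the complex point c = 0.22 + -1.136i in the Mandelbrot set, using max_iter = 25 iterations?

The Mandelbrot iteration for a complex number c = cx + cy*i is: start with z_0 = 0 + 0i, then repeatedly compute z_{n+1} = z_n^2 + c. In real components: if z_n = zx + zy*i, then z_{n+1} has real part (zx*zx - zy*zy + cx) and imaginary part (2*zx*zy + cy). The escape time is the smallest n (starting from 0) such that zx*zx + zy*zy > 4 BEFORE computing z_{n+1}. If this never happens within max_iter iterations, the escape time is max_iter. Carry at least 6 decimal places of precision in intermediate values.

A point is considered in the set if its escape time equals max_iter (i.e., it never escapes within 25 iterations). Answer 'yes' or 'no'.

Answer: no

Derivation:
z_0 = 0 + 0i, c = 0.2200 + -1.1360i
Iter 1: z = 0.2200 + -1.1360i, |z|^2 = 1.3389
Iter 2: z = -1.0221 + -1.6358i, |z|^2 = 3.7207
Iter 3: z = -1.4113 + 2.2080i, |z|^2 = 6.8669
Escaped at iteration 3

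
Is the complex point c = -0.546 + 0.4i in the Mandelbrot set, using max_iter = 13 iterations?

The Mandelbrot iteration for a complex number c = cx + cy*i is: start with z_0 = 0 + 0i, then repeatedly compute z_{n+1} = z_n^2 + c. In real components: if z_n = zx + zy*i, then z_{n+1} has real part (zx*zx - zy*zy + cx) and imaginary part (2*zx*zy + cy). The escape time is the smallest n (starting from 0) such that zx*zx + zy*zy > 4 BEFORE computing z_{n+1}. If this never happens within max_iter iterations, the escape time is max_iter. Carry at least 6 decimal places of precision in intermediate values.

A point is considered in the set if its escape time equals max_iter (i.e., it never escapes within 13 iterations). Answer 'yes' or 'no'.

z_0 = 0 + 0i, c = -0.5460 + 0.4000i
Iter 1: z = -0.5460 + 0.4000i, |z|^2 = 0.4581
Iter 2: z = -0.4079 + -0.0368i, |z|^2 = 0.1677
Iter 3: z = -0.3810 + 0.4300i, |z|^2 = 0.3301
Iter 4: z = -0.5858 + 0.0723i, |z|^2 = 0.3484
Iter 5: z = -0.2081 + 0.3153i, |z|^2 = 0.1427
Iter 6: z = -0.6021 + 0.2688i, |z|^2 = 0.4347
Iter 7: z = -0.2558 + 0.0763i, |z|^2 = 0.0712
Iter 8: z = -0.4864 + 0.3610i, |z|^2 = 0.3669
Iter 9: z = -0.4397 + 0.0489i, |z|^2 = 0.1957
Iter 10: z = -0.3551 + 0.3570i, |z|^2 = 0.2536
Iter 11: z = -0.5474 + 0.1465i, |z|^2 = 0.3211
Iter 12: z = -0.2678 + 0.2397i, |z|^2 = 0.1292
Did not escape in 13 iterations → in set

Answer: yes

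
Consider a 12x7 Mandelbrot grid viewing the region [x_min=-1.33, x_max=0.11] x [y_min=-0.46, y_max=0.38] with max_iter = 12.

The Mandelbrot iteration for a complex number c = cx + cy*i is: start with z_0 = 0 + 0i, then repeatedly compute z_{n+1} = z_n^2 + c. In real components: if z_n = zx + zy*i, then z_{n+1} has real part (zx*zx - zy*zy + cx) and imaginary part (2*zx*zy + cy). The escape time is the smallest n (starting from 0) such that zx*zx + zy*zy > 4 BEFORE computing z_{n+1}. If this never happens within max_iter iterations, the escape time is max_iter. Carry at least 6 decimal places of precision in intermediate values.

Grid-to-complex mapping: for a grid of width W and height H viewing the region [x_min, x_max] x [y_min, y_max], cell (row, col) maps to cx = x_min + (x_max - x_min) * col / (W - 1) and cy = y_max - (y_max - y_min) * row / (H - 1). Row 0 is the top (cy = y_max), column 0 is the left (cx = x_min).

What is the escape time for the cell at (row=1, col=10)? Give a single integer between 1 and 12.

z_0 = 0 + 0i, c = -0.0209 + 0.2400i
Iter 1: z = -0.0209 + 0.2400i, |z|^2 = 0.0580
Iter 2: z = -0.0781 + 0.2300i, |z|^2 = 0.0590
Iter 3: z = -0.0677 + 0.2041i, |z|^2 = 0.0462
Iter 4: z = -0.0580 + 0.2124i, |z|^2 = 0.0485
Iter 5: z = -0.0626 + 0.2154i, |z|^2 = 0.0503
Iter 6: z = -0.0634 + 0.2130i, |z|^2 = 0.0494
Iter 7: z = -0.0623 + 0.2130i, |z|^2 = 0.0492
Iter 8: z = -0.0624 + 0.2135i, |z|^2 = 0.0495
Iter 9: z = -0.0626 + 0.2134i, |z|^2 = 0.0494
Iter 10: z = -0.0625 + 0.2133i, |z|^2 = 0.0494
Iter 11: z = -0.0625 + 0.2133i, |z|^2 = 0.0494

Answer: 12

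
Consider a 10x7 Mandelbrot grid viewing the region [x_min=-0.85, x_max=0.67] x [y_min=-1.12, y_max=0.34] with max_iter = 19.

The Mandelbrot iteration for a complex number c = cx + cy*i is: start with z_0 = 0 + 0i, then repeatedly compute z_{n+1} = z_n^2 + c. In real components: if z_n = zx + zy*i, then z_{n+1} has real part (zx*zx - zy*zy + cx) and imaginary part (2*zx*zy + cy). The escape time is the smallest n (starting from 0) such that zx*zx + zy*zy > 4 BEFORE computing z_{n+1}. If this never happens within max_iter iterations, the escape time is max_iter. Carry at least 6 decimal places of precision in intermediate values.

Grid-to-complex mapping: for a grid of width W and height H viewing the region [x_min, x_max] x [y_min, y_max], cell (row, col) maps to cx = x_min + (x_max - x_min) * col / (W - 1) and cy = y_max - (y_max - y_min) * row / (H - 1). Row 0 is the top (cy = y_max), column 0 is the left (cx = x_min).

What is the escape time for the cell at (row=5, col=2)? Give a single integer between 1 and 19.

z_0 = 0 + 0i, c = -0.5122 + -0.8767i
Iter 1: z = -0.5122 + -0.8767i, |z|^2 = 1.0309
Iter 2: z = -1.0184 + 0.0214i, |z|^2 = 1.0376
Iter 3: z = 0.5244 + -0.9203i, |z|^2 = 1.1220
Iter 4: z = -1.0842 + -1.8420i, |z|^2 = 4.5683
Escaped at iteration 4

Answer: 4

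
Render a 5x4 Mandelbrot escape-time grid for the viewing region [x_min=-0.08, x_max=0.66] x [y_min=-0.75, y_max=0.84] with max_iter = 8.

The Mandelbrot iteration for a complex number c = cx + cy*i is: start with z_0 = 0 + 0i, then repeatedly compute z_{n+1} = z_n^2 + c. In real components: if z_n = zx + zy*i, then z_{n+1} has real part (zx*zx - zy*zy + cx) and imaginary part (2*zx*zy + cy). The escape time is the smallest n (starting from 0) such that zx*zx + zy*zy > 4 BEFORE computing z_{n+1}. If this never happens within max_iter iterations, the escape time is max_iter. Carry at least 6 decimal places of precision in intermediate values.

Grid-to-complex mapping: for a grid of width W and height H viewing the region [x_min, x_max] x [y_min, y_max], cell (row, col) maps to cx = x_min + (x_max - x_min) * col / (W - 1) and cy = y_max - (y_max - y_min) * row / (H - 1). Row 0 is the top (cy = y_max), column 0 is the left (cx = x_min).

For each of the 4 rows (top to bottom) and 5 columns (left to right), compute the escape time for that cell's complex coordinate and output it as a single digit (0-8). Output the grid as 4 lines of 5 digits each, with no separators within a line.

(row=0, col=0): c = -0.0800 + 0.8400i → escape time 8
(row=0, col=1): c = 0.1050 + 0.8400i → escape time 5
(row=0, col=2): c = 0.2900 + 0.8400i → escape time 4
(row=0, col=3): c = 0.4750 + 0.8400i → escape time 3
(row=0, col=4): c = 0.6600 + 0.8400i → escape time 3
(row=1, col=0): c = -0.0800 + 0.3100i → escape time 8
(row=1, col=1): c = 0.1050 + 0.3100i → escape time 8
(row=1, col=2): c = 0.2900 + 0.3100i → escape time 8
(row=1, col=3): c = 0.4750 + 0.3100i → escape time 6
(row=1, col=4): c = 0.6600 + 0.3100i → escape time 3
(row=2, col=0): c = -0.0800 + -0.2200i → escape time 8
(row=2, col=1): c = 0.1050 + -0.2200i → escape time 8
(row=2, col=2): c = 0.2900 + -0.2200i → escape time 8
(row=2, col=3): c = 0.4750 + -0.2200i → escape time 6
(row=2, col=4): c = 0.6600 + -0.2200i → escape time 4
(row=3, col=0): c = -0.0800 + -0.7500i → escape time 8
(row=3, col=1): c = 0.1050 + -0.7500i → escape time 7
(row=3, col=2): c = 0.2900 + -0.7500i → escape time 5
(row=3, col=3): c = 0.4750 + -0.7500i → escape time 3
(row=3, col=4): c = 0.6600 + -0.7500i → escape time 3

Answer: 85433
88863
88864
87533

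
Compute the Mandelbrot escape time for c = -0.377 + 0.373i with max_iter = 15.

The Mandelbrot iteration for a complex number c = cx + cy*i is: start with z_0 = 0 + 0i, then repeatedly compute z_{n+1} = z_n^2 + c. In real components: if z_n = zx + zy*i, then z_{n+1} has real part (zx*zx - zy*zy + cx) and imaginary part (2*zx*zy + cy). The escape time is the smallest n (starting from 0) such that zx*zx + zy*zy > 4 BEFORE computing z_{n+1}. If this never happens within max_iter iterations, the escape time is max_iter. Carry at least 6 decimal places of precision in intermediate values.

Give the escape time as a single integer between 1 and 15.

z_0 = 0 + 0i, c = -0.3770 + 0.3730i
Iter 1: z = -0.3770 + 0.3730i, |z|^2 = 0.2813
Iter 2: z = -0.3740 + 0.0918i, |z|^2 = 0.1483
Iter 3: z = -0.2455 + 0.3044i, |z|^2 = 0.1529
Iter 4: z = -0.4093 + 0.2235i, |z|^2 = 0.2175
Iter 5: z = -0.2594 + 0.1900i, |z|^2 = 0.1034
Iter 6: z = -0.3458 + 0.2744i, |z|^2 = 0.1949
Iter 7: z = -0.3327 + 0.1832i, |z|^2 = 0.1443
Iter 8: z = -0.2999 + 0.2511i, |z|^2 = 0.1530
Iter 9: z = -0.3501 + 0.2224i, |z|^2 = 0.1721
Iter 10: z = -0.3039 + 0.2172i, |z|^2 = 0.1395
Iter 11: z = -0.3319 + 0.2410i, |z|^2 = 0.1682
Iter 12: z = -0.3249 + 0.2131i, |z|^2 = 0.1510
Iter 13: z = -0.3168 + 0.2345i, |z|^2 = 0.1554
Iter 14: z = -0.3316 + 0.2244i, |z|^2 = 0.1603

Answer: 15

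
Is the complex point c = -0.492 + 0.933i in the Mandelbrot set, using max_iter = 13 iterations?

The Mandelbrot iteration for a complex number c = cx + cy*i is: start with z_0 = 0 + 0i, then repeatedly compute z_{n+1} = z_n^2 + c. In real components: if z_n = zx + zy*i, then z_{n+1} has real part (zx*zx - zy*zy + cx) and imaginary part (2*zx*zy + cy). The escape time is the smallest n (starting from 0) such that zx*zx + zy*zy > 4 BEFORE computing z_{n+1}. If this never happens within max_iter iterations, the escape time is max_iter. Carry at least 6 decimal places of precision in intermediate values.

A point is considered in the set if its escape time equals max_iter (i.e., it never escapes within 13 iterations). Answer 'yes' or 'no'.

Answer: no

Derivation:
z_0 = 0 + 0i, c = -0.4920 + 0.9330i
Iter 1: z = -0.4920 + 0.9330i, |z|^2 = 1.1126
Iter 2: z = -1.1204 + 0.0149i, |z|^2 = 1.2556
Iter 3: z = 0.7631 + 0.8995i, |z|^2 = 1.3916
Iter 4: z = -0.7188 + 2.3059i, |z|^2 = 5.8341
Escaped at iteration 4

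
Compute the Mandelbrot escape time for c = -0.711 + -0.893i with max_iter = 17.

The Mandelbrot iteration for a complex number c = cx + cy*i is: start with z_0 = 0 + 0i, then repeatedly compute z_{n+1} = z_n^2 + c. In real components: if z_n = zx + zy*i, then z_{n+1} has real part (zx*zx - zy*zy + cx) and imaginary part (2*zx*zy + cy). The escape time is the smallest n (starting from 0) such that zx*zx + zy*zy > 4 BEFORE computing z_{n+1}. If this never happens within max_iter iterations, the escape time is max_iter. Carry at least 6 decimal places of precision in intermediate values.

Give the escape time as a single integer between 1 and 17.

Answer: 4

Derivation:
z_0 = 0 + 0i, c = -0.7110 + -0.8930i
Iter 1: z = -0.7110 + -0.8930i, |z|^2 = 1.3030
Iter 2: z = -1.0029 + 0.3768i, |z|^2 = 1.1479
Iter 3: z = 0.1529 + -1.6489i, |z|^2 = 2.7422
Iter 4: z = -3.4065 + -1.3971i, |z|^2 = 13.5561
Escaped at iteration 4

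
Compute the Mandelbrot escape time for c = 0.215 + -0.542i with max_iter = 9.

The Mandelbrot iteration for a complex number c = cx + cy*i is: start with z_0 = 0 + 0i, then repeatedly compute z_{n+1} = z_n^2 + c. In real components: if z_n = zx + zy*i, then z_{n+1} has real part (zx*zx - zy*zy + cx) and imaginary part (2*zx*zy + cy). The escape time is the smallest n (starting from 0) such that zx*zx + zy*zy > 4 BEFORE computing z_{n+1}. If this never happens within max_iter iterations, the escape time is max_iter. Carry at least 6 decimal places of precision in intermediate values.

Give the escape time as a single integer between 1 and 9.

Answer: 9

Derivation:
z_0 = 0 + 0i, c = 0.2150 + -0.5420i
Iter 1: z = 0.2150 + -0.5420i, |z|^2 = 0.3400
Iter 2: z = -0.0325 + -0.7751i, |z|^2 = 0.6018
Iter 3: z = -0.3847 + -0.4916i, |z|^2 = 0.3896
Iter 4: z = 0.1213 + -0.1638i, |z|^2 = 0.0416
Iter 5: z = 0.2029 + -0.5818i, |z|^2 = 0.3796
Iter 6: z = -0.0823 + -0.7781i, |z|^2 = 0.6121
Iter 7: z = -0.3836 + -0.4140i, |z|^2 = 0.3185
Iter 8: z = 0.1908 + -0.2244i, |z|^2 = 0.0868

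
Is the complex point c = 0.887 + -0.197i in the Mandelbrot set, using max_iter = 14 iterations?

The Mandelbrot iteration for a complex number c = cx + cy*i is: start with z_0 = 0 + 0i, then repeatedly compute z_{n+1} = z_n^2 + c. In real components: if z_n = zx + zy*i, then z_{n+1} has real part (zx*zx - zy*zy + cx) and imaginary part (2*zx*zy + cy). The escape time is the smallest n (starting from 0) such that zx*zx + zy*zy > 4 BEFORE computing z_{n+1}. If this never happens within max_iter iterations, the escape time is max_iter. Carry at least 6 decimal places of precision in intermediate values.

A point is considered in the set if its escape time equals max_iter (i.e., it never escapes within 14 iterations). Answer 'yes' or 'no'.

Answer: no

Derivation:
z_0 = 0 + 0i, c = 0.8870 + -0.1970i
Iter 1: z = 0.8870 + -0.1970i, |z|^2 = 0.8256
Iter 2: z = 1.6350 + -0.5465i, |z|^2 = 2.9717
Iter 3: z = 3.2615 + -1.9839i, |z|^2 = 14.5731
Escaped at iteration 3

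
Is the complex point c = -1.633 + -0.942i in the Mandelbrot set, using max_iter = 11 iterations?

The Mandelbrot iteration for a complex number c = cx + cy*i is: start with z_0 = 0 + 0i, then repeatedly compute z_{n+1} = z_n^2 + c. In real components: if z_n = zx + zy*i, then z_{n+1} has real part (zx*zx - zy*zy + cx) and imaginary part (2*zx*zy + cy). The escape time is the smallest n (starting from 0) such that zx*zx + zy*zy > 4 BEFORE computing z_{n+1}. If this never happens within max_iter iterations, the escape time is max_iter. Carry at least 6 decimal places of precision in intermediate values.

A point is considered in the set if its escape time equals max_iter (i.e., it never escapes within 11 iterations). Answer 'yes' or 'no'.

Answer: no

Derivation:
z_0 = 0 + 0i, c = -1.6330 + -0.9420i
Iter 1: z = -1.6330 + -0.9420i, |z|^2 = 3.5541
Iter 2: z = 0.1463 + 2.1346i, |z|^2 = 4.5778
Escaped at iteration 2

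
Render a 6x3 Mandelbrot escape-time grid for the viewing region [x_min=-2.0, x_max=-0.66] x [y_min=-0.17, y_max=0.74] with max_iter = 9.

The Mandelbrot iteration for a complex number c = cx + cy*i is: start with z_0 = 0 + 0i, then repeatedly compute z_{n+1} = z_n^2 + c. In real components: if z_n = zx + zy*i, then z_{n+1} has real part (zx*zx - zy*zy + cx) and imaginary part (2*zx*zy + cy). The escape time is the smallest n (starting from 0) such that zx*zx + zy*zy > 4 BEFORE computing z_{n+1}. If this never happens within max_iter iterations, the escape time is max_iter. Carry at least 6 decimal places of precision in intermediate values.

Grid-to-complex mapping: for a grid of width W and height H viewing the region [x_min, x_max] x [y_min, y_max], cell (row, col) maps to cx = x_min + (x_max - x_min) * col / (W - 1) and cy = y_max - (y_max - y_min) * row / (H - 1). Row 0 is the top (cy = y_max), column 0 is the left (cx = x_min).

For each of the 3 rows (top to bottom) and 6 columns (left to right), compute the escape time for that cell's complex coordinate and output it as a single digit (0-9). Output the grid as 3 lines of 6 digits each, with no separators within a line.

(row=0, col=0): c = -2.0000 + 0.7400i → escape time 1
(row=0, col=1): c = -1.7320 + 0.7400i → escape time 3
(row=0, col=2): c = -1.4640 + 0.7400i → escape time 3
(row=0, col=3): c = -1.1960 + 0.7400i → escape time 3
(row=0, col=4): c = -0.9280 + 0.7400i → escape time 4
(row=0, col=5): c = -0.6600 + 0.7400i → escape time 5
(row=1, col=0): c = -2.0000 + 0.2850i → escape time 1
(row=1, col=1): c = -1.7320 + 0.2850i → escape time 4
(row=1, col=2): c = -1.4640 + 0.2850i → escape time 5
(row=1, col=3): c = -1.1960 + 0.2850i → escape time 9
(row=1, col=4): c = -0.9280 + 0.2850i → escape time 9
(row=1, col=5): c = -0.6600 + 0.2850i → escape time 9
(row=2, col=0): c = -2.0000 + -0.1700i → escape time 1
(row=2, col=1): c = -1.7320 + -0.1700i → escape time 4
(row=2, col=2): c = -1.4640 + -0.1700i → escape time 5
(row=2, col=3): c = -1.1960 + -0.1700i → escape time 9
(row=2, col=4): c = -0.9280 + -0.1700i → escape time 9
(row=2, col=5): c = -0.6600 + -0.1700i → escape time 9

Answer: 133345
145999
145999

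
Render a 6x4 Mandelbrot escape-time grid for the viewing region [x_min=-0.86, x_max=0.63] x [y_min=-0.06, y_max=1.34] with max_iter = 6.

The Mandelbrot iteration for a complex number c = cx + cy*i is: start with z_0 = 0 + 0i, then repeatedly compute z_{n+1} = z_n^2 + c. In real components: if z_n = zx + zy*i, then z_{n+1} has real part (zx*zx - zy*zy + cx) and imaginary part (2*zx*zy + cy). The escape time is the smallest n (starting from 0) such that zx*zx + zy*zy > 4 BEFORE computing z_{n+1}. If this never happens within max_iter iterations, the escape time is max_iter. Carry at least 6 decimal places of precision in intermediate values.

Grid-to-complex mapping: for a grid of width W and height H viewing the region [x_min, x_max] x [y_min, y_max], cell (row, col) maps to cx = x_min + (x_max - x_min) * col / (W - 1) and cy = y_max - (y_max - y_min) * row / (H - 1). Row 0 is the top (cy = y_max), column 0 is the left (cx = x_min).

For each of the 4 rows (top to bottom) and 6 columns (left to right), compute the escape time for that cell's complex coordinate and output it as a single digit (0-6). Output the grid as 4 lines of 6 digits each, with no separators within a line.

(row=0, col=0): c = -0.8600 + 1.3400i → escape time 2
(row=0, col=1): c = -0.5620 + 1.3400i → escape time 2
(row=0, col=2): c = -0.2640 + 1.3400i → escape time 2
(row=0, col=3): c = 0.0340 + 1.3400i → escape time 2
(row=0, col=4): c = 0.3320 + 1.3400i → escape time 2
(row=0, col=5): c = 0.6300 + 1.3400i → escape time 2
(row=1, col=0): c = -0.8600 + 0.8733i → escape time 3
(row=1, col=1): c = -0.5620 + 0.8733i → escape time 4
(row=1, col=2): c = -0.2640 + 0.8733i → escape time 6
(row=1, col=3): c = 0.0340 + 0.8733i → escape time 6
(row=1, col=4): c = 0.3320 + 0.8733i → escape time 4
(row=1, col=5): c = 0.6300 + 0.8733i → escape time 3
(row=2, col=0): c = -0.8600 + 0.4067i → escape time 6
(row=2, col=1): c = -0.5620 + 0.4067i → escape time 6
(row=2, col=2): c = -0.2640 + 0.4067i → escape time 6
(row=2, col=3): c = 0.0340 + 0.4067i → escape time 6
(row=2, col=4): c = 0.3320 + 0.4067i → escape time 6
(row=2, col=5): c = 0.6300 + 0.4067i → escape time 3
(row=3, col=0): c = -0.8600 + -0.0600i → escape time 6
(row=3, col=1): c = -0.5620 + -0.0600i → escape time 6
(row=3, col=2): c = -0.2640 + -0.0600i → escape time 6
(row=3, col=3): c = 0.0340 + -0.0600i → escape time 6
(row=3, col=4): c = 0.3320 + -0.0600i → escape time 6
(row=3, col=5): c = 0.6300 + -0.0600i → escape time 4

Answer: 222222
346643
666663
666664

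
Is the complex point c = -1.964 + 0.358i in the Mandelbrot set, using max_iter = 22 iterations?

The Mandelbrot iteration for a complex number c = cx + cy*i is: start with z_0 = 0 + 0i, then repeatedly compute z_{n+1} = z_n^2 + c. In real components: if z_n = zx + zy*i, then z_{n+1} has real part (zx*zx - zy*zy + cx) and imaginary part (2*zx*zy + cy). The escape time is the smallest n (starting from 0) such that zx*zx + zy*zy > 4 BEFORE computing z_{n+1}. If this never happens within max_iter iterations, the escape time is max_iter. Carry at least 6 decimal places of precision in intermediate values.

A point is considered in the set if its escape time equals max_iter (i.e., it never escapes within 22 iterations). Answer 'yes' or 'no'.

Answer: no

Derivation:
z_0 = 0 + 0i, c = -1.9640 + 0.3580i
Iter 1: z = -1.9640 + 0.3580i, |z|^2 = 3.9855
Iter 2: z = 1.7651 + -1.0482i, |z|^2 = 4.2145
Escaped at iteration 2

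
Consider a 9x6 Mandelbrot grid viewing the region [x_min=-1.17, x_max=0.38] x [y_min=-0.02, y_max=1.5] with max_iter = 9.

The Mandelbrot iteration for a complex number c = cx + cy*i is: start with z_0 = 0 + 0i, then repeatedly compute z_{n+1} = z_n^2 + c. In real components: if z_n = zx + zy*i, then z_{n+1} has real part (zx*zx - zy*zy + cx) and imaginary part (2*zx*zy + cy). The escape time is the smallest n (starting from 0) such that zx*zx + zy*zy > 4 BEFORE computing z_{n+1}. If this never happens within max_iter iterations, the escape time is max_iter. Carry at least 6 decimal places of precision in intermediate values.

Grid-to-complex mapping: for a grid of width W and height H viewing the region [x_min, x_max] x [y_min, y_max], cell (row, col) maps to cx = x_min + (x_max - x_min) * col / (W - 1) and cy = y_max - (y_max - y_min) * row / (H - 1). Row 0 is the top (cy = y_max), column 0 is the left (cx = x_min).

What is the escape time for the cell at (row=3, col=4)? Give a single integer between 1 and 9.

z_0 = 0 + 0i, c = -0.3950 + 0.5880i
Iter 1: z = -0.3950 + 0.5880i, |z|^2 = 0.5018
Iter 2: z = -0.5847 + 0.1235i, |z|^2 = 0.3571
Iter 3: z = -0.0684 + 0.4436i, |z|^2 = 0.2015
Iter 4: z = -0.5871 + 0.5274i, |z|^2 = 0.6228
Iter 5: z = -0.3284 + -0.0312i, |z|^2 = 0.1088
Iter 6: z = -0.2881 + 0.6085i, |z|^2 = 0.4533
Iter 7: z = -0.6823 + 0.2373i, |z|^2 = 0.5218
Iter 8: z = 0.0142 + 0.2641i, |z|^2 = 0.0700

Answer: 9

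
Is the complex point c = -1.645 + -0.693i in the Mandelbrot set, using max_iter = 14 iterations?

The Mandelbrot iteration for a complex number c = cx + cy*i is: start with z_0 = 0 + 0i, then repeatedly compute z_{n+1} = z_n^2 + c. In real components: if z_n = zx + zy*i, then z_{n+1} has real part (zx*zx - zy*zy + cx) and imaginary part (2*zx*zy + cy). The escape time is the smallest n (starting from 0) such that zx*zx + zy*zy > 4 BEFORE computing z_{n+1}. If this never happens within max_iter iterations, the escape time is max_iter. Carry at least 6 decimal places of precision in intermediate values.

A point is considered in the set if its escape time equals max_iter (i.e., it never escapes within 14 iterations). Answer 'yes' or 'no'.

z_0 = 0 + 0i, c = -1.6450 + -0.6930i
Iter 1: z = -1.6450 + -0.6930i, |z|^2 = 3.1863
Iter 2: z = 0.5808 + 1.5870i, |z|^2 = 2.8558
Iter 3: z = -3.8262 + 1.1503i, |z|^2 = 15.9629
Escaped at iteration 3

Answer: no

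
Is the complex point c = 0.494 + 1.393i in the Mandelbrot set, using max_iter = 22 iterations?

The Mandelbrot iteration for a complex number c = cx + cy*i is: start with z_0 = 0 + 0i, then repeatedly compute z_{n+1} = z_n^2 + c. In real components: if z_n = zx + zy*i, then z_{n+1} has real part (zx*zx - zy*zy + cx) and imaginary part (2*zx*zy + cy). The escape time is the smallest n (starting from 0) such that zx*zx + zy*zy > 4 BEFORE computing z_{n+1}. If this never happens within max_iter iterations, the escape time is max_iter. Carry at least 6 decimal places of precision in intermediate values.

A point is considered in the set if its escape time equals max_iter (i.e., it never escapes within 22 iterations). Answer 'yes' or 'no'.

Answer: no

Derivation:
z_0 = 0 + 0i, c = 0.4940 + 1.3930i
Iter 1: z = 0.4940 + 1.3930i, |z|^2 = 2.1845
Iter 2: z = -1.2024 + 2.7693i, |z|^2 = 9.1147
Escaped at iteration 2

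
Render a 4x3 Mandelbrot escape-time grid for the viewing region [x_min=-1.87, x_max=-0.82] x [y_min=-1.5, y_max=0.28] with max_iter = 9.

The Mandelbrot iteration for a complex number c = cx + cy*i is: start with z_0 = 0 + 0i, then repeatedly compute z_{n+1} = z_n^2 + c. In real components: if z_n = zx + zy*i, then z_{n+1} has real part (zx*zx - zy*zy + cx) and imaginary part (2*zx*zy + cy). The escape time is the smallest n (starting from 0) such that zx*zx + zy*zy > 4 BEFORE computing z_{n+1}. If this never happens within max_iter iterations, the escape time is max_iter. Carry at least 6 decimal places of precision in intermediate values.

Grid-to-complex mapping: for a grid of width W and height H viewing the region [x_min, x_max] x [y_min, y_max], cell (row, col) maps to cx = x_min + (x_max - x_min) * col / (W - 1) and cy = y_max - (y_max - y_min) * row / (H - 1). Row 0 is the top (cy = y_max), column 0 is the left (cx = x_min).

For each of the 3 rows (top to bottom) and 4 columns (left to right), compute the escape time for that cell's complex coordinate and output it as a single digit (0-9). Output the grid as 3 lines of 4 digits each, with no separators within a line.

(row=0, col=0): c = -1.8700 + 0.2800i → escape time 3
(row=0, col=1): c = -1.5200 + 0.2800i → escape time 5
(row=0, col=2): c = -1.1700 + 0.2800i → escape time 9
(row=0, col=3): c = -0.8200 + 0.2800i → escape time 9
(row=1, col=0): c = -1.8700 + -0.6100i → escape time 2
(row=1, col=1): c = -1.5200 + -0.6100i → escape time 3
(row=1, col=2): c = -1.1700 + -0.6100i → escape time 3
(row=1, col=3): c = -0.8200 + -0.6100i → escape time 5
(row=2, col=0): c = -1.8700 + -1.5000i → escape time 1
(row=2, col=1): c = -1.5200 + -1.5000i → escape time 1
(row=2, col=2): c = -1.1700 + -1.5000i → escape time 2
(row=2, col=3): c = -0.8200 + -1.5000i → escape time 2

Answer: 3599
2335
1122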